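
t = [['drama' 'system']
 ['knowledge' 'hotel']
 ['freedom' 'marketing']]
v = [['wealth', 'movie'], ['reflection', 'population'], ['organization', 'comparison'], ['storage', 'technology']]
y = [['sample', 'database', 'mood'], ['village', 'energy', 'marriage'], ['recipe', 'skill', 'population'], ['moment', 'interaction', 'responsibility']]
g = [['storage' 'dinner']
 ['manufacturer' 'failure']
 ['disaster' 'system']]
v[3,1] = 'technology'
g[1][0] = 'manufacturer'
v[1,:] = ['reflection', 'population']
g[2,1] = 'system'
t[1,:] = ['knowledge', 'hotel']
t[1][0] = 'knowledge'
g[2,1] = 'system'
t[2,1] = 'marketing'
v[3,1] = 'technology'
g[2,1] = 'system'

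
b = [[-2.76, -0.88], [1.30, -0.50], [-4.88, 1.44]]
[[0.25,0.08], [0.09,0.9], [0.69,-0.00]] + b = [[-2.51, -0.80], [1.39, 0.4], [-4.19, 1.44]]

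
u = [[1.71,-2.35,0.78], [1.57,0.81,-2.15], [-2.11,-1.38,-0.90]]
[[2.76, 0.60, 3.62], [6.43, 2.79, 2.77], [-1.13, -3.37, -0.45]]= u @ [[1.73, 1.26, 1.17], [-0.56, 0.61, -0.95], [-1.94, -0.15, -0.79]]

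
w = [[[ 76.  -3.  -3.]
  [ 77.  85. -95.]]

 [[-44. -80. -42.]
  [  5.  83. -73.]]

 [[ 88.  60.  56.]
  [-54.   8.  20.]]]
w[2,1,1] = 8.0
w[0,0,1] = -3.0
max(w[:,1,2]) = 20.0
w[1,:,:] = [[-44.0, -80.0, -42.0], [5.0, 83.0, -73.0]]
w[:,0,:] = [[76.0, -3.0, -3.0], [-44.0, -80.0, -42.0], [88.0, 60.0, 56.0]]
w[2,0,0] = 88.0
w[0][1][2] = -95.0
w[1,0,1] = -80.0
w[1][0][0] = -44.0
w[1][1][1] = 83.0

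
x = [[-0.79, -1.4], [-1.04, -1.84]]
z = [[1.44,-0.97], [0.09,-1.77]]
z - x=[[2.23,0.43], [1.13,0.07]]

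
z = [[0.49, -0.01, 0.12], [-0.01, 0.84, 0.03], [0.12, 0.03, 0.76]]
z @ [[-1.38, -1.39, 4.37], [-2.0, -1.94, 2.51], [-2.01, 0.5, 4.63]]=[[-0.90, -0.60, 2.67], [-1.73, -1.6, 2.2], [-1.75, 0.16, 4.12]]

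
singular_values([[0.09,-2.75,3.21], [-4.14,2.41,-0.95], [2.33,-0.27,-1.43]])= [5.7, 4.08, 0.33]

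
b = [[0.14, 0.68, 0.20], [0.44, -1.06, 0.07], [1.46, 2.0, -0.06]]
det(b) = 0.562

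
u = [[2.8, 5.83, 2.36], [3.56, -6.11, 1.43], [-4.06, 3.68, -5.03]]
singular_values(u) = [10.09, 7.1, 1.59]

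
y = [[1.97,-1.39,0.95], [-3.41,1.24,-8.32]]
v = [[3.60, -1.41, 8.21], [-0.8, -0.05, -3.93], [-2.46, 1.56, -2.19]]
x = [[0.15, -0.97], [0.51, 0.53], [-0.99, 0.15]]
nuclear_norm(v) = 12.42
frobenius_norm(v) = 10.57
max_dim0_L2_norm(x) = 1.12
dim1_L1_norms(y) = [4.31, 12.97]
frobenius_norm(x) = 1.58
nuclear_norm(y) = 11.09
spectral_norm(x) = 1.13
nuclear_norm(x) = 2.24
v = x @ y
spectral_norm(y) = 9.26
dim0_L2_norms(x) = [1.12, 1.12]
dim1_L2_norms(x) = [0.98, 0.74, 1.0]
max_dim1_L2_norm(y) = 9.08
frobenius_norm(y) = 9.44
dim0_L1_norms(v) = [6.86, 3.02, 14.33]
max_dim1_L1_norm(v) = 13.22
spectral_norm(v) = 10.37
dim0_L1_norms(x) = [1.65, 1.65]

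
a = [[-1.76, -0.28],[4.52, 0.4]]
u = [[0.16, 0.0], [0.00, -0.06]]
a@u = [[-0.28, 0.02],  [0.72, -0.02]]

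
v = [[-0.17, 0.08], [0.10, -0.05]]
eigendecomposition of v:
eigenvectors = [[-0.86, -0.43], [0.51, -0.90]]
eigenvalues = [-0.22, -0.0]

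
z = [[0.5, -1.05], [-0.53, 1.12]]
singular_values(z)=[1.7, 0.0]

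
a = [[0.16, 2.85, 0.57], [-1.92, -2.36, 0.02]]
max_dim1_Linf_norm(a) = 2.85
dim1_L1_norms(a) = [3.58, 4.3]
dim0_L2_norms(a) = [1.93, 3.7, 0.57]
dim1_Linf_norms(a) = [2.85, 2.36]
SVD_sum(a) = [[1.03, 2.52, 0.26], [-1.09, -2.67, -0.27]] + [[-0.87, 0.33, 0.31], [-0.83, 0.31, 0.29]]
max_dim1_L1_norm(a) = 4.3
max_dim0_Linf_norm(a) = 2.85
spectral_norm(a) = 3.99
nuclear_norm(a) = 5.34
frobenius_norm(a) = 4.21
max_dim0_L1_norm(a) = 5.21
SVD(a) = [[-0.69, 0.73], [0.73, 0.69]] @ diag([3.987156467492888, 1.3535077774913713]) @ [[-0.38, -0.92, -0.09], [-0.89, 0.33, 0.32]]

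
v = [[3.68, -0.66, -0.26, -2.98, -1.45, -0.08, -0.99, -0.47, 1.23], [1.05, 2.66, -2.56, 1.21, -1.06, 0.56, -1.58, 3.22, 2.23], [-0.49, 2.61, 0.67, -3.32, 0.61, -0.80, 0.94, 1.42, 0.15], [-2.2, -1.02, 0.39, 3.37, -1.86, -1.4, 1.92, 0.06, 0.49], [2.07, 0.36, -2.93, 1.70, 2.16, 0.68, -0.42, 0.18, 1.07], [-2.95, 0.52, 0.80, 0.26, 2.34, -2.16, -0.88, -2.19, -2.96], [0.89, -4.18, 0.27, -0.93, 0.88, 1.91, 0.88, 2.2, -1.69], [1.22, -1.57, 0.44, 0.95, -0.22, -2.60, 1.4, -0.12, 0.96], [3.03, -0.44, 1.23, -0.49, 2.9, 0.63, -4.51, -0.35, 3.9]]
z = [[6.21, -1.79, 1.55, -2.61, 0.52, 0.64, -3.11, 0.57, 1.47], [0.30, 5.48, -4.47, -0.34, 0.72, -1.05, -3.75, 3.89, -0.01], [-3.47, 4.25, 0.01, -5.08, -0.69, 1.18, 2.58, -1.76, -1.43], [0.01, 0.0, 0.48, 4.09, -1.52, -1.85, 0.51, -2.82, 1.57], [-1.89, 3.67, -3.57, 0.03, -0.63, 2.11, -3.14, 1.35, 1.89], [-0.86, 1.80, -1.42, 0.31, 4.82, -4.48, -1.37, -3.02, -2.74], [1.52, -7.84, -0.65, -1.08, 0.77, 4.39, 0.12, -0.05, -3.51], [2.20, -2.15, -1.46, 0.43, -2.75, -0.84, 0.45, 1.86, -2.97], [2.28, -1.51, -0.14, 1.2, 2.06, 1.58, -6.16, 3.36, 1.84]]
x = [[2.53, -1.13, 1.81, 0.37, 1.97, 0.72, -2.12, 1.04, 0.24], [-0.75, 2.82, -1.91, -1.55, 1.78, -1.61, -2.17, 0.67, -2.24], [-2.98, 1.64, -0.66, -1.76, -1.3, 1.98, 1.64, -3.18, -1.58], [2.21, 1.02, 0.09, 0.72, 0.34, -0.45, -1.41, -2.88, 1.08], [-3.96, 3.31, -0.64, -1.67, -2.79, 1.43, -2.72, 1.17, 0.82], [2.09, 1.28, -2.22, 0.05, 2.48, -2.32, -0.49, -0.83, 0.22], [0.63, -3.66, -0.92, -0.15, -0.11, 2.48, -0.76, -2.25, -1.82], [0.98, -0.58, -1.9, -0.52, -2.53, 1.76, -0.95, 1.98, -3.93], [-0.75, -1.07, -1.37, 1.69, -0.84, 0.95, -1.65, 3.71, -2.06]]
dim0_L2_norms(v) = [6.65, 5.99, 4.27, 6.14, 5.14, 4.34, 5.66, 4.73, 5.97]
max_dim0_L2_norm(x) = 6.69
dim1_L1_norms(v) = [11.8, 16.13, 11.01, 12.71, 11.57, 15.06, 13.83, 9.48, 17.48]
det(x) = 120651.19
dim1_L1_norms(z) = [18.47, 20.01, 20.45, 12.85, 18.28, 20.82, 19.93, 15.11, 20.13]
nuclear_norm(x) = 42.35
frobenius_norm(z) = 23.75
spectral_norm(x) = 9.22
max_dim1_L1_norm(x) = 18.51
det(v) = -102705.91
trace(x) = -0.54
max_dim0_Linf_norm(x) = 3.96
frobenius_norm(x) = 16.49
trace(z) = 14.50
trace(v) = 15.04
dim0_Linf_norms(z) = [6.21, 7.84, 4.47, 5.08, 4.82, 4.48, 6.16, 3.89, 3.51]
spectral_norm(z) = 13.67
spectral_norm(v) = 9.69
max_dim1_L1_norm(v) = 17.48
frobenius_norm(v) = 16.47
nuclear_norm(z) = 59.70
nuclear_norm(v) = 43.05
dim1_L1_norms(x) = [11.93, 15.5, 16.72, 10.2, 18.51, 11.98, 12.78, 15.13, 14.09]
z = v + x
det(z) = -701171.63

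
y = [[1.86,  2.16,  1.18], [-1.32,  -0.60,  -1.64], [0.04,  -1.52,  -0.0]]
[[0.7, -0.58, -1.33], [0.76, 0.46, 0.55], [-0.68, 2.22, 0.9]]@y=[[2.01, 3.88, 1.78], [0.83, 0.53, 0.14], [-4.16, -4.17, -4.44]]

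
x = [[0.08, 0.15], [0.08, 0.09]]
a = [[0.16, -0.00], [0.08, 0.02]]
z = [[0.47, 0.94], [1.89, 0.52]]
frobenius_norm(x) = 0.21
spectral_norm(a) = 0.18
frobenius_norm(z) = 2.22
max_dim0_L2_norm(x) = 0.17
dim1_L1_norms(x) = [0.23, 0.17]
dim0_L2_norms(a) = [0.18, 0.02]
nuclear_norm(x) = 0.23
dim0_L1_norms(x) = [0.16, 0.24]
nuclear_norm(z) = 2.83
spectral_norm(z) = 2.10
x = a @ z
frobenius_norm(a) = 0.18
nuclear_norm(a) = 0.20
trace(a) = 0.18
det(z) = -1.53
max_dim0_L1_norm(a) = 0.24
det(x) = -0.00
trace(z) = 0.99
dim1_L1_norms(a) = [0.16, 0.1]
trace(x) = 0.17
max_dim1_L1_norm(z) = 2.41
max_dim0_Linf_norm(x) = 0.15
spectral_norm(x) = 0.21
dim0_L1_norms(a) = [0.24, 0.02]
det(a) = 0.00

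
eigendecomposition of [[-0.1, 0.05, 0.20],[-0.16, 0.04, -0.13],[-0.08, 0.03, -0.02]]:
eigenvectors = [[-0.10+0.59j, -0.10-0.59j, -0.36+0.00j], [-0.73+0.00j, (-0.73-0j), (-0.93+0j)], [(-0.3+0.12j), (-0.3-0.12j), (0.07+0j)]]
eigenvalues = [(-0.03+0.15j), (-0.03-0.15j), (-0.01+0j)]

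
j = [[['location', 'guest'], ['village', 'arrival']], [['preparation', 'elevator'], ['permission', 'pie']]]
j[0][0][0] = 'location'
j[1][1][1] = 'pie'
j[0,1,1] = 'arrival'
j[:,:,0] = [['location', 'village'], ['preparation', 'permission']]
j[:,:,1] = [['guest', 'arrival'], ['elevator', 'pie']]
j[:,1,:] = [['village', 'arrival'], ['permission', 'pie']]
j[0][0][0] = 'location'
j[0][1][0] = 'village'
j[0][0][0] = 'location'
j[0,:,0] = ['location', 'village']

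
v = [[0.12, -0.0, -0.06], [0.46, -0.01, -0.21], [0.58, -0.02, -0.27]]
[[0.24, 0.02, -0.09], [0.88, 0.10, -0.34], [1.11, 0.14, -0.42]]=v @ [[1.40, 0.17, -0.49], [1.36, -1.05, -0.58], [-1.20, -0.06, 0.56]]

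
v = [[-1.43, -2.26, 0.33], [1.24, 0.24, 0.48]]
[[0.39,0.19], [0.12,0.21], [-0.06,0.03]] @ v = [[-0.32, -0.84, 0.22],  [0.09, -0.22, 0.14],  [0.12, 0.14, -0.01]]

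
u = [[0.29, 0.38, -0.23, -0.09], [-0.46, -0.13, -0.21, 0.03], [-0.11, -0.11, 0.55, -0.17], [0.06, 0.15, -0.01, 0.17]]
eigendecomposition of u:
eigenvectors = [[-0.30-0.54j, (-0.3+0.54j), -0.46+0.00j, 0.51+0.00j],[0.74+0.00j, (0.74-0j), 0.45+0.00j, (-0.07+0j)],[0.10-0.10j, (0.1+0.1j), (0.35+0j), (-0.86+0j)],[(-0.17-0.19j), (-0.17+0.19j), (0.68+0j), (0.06+0j)]]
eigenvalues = [(0.02+0.36j), (0.02-0.36j), (0.22+0j), (0.62+0j)]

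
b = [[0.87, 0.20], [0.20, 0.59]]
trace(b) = 1.46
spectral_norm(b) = 0.97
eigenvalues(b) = [0.97, 0.49]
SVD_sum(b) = [[0.77, 0.40], [0.4, 0.21]] + [[0.1, -0.2],[-0.2, 0.38]]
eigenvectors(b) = [[0.89, -0.46], [0.46, 0.89]]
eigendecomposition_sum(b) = [[0.77,0.40], [0.4,0.21]] + [[0.10,  -0.20], [-0.20,  0.38]]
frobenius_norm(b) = 1.09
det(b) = 0.47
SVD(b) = [[-0.89,-0.46], [-0.46,0.89]] @ diag([0.9741311123146741, 0.4858688876853259]) @ [[-0.89, -0.46], [-0.46, 0.89]]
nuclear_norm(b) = 1.46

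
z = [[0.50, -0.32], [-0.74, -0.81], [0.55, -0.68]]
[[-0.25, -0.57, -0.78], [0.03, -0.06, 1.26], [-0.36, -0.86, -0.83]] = z@[[-0.33, -0.69, -1.61], [0.26, 0.71, -0.08]]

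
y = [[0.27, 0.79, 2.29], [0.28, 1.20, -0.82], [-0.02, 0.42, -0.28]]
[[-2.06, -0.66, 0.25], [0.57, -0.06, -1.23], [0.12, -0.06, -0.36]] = y@ [[0.67, 0.31, -0.55], [-0.28, -0.28, -0.63], [-0.88, -0.23, 0.39]]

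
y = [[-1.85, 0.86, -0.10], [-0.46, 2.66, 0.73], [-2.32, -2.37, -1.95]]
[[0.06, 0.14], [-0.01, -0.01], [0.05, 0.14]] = y@[[-0.05,-0.11], [-0.03,-0.06], [0.07,0.13]]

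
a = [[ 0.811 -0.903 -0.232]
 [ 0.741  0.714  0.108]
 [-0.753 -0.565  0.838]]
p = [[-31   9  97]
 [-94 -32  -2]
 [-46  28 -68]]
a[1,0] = 0.741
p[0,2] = 97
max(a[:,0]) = 0.811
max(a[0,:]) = 0.811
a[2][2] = 0.838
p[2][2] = -68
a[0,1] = -0.903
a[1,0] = 0.741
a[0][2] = -0.232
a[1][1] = 0.714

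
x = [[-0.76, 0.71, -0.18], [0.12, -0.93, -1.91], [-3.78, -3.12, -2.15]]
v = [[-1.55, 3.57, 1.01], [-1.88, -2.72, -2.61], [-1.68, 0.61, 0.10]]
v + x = [[-2.31, 4.28, 0.83], [-1.76, -3.65, -4.52], [-5.46, -2.51, -2.05]]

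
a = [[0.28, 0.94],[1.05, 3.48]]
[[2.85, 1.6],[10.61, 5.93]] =a @[[3.31, 0.18], [2.05, 1.65]]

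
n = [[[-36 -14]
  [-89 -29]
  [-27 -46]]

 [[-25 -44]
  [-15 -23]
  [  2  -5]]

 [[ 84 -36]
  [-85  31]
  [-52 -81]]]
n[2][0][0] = 84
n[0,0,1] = -14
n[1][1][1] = -23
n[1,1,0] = -15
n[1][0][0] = -25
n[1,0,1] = -44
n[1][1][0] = -15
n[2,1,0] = -85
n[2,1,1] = 31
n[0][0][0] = -36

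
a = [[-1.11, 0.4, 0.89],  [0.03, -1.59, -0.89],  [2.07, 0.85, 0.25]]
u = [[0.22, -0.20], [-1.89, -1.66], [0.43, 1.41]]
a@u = [[-0.62, 0.81], [2.63, 1.38], [-1.04, -1.47]]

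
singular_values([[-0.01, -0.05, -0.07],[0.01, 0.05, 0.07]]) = [0.12, 0.0]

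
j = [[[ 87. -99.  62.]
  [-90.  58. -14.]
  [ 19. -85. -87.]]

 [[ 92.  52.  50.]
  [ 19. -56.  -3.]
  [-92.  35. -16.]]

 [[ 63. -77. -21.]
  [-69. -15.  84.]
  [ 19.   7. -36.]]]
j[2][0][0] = 63.0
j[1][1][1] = -56.0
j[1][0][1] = 52.0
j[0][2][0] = 19.0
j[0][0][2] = 62.0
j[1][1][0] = 19.0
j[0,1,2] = -14.0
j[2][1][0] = -69.0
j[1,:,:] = [[92.0, 52.0, 50.0], [19.0, -56.0, -3.0], [-92.0, 35.0, -16.0]]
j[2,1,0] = -69.0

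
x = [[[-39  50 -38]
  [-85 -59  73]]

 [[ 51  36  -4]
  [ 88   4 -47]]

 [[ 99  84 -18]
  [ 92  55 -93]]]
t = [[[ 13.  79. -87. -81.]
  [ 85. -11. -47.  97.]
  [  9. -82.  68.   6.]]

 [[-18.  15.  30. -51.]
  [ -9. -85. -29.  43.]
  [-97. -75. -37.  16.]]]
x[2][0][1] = 84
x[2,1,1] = 55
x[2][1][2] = -93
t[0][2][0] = 9.0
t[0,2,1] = -82.0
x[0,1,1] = -59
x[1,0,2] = -4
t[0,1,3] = 97.0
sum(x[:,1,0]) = 95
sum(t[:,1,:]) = 44.0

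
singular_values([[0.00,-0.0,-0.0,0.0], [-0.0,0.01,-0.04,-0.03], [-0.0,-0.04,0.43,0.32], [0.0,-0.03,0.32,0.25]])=[0.68, 0.01, 0.01, 0.0]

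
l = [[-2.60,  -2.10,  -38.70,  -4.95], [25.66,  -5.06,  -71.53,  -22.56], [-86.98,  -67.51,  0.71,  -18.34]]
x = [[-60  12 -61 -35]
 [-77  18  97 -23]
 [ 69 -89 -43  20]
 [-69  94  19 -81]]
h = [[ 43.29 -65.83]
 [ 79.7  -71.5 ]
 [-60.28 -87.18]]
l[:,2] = [-38.7, -71.53, 0.71]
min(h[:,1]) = -87.18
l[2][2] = 0.71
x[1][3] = -23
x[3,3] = -81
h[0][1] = -65.83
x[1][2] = 97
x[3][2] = 19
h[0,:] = [43.29, -65.83]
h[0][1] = -65.83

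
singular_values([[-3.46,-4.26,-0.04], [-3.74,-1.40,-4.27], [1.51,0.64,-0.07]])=[7.3, 3.63, 0.71]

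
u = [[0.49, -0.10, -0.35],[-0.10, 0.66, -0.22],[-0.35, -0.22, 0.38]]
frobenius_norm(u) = 1.09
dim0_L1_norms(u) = [0.94, 0.98, 0.95]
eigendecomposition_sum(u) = [[-0.00, -0.0, -0.0], [-0.00, -0.0, -0.0], [-0.0, -0.00, -0.00]] + [[0.27, -0.33, -0.06], [-0.33, 0.42, 0.08], [-0.06, 0.08, 0.02]] + [[0.22, 0.23, -0.29], [0.23, 0.24, -0.30], [-0.29, -0.3, 0.37]]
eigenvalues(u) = [-0.0, 0.7, 0.83]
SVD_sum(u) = [[0.22, 0.23, -0.29],[0.23, 0.24, -0.3],[-0.29, -0.3, 0.37]] + [[0.27, -0.33, -0.06],  [-0.33, 0.42, 0.08],  [-0.06, 0.08, 0.02]] + [[-0.00, -0.00, -0.00], [-0.0, -0.0, -0.00], [-0.00, -0.0, -0.00]]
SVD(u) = [[-0.52, 0.62, 0.59], [-0.54, -0.77, 0.33], [0.66, -0.15, 0.73]] @ diag([0.8333832052705129, 0.6981190274372542, 0.0015022327077672257]) @ [[-0.52, -0.54, 0.66],[0.62, -0.77, -0.15],[-0.59, -0.33, -0.73]]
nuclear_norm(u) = 1.53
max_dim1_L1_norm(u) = 0.98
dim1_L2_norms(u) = [0.61, 0.7, 0.56]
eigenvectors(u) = [[0.59, 0.62, -0.52], [0.33, -0.77, -0.54], [0.73, -0.15, 0.66]]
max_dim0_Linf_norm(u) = 0.66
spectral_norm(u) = 0.83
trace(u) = 1.53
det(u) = -0.00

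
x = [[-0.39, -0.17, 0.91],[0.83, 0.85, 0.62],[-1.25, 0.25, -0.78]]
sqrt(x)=[[0.78, -0.13, 0.81],[0.56, 0.96, 0.12],[-1.13, 0.08, 0.36]]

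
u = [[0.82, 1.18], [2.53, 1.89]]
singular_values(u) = [3.44, 0.42]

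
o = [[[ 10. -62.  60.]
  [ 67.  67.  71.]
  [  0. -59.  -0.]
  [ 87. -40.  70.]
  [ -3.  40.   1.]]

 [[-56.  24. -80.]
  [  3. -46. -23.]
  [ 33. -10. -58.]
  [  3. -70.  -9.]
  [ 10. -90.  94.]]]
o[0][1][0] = 67.0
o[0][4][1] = 40.0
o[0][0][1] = -62.0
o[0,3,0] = 87.0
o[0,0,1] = -62.0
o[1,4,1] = -90.0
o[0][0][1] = -62.0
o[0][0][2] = 60.0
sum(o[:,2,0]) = 33.0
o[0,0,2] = 60.0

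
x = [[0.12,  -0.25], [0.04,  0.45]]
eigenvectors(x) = [[-0.99, 0.64], [0.13, -0.76]]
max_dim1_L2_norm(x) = 0.45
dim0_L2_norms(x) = [0.13, 0.51]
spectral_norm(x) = 0.52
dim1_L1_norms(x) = [0.37, 0.49]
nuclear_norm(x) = 0.64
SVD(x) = [[-0.5,0.87],[0.87,0.50]] @ diag([0.515341611262469, 0.12418946695031016]) @ [[-0.05, 1.0],  [1.00, 0.05]]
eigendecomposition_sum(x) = [[0.17, 0.15], [-0.02, -0.02]] + [[-0.05, -0.40], [0.06, 0.47]]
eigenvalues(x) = [0.15, 0.42]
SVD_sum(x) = [[0.01, -0.26], [-0.02, 0.45]] + [[0.11, 0.01], [0.06, 0.00]]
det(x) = 0.06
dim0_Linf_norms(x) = [0.12, 0.45]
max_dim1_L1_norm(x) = 0.49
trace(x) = 0.57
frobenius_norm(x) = 0.53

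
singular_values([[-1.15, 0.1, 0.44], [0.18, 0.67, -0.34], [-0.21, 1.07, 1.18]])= [1.75, 1.12, 0.61]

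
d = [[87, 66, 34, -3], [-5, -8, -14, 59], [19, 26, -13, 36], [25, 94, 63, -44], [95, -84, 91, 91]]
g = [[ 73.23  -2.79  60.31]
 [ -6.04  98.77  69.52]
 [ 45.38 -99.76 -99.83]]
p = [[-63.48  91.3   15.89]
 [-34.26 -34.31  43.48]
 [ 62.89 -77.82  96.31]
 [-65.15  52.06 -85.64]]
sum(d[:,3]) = 139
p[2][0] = 62.89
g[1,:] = [-6.04, 98.77, 69.52]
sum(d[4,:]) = 193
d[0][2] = 34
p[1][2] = 43.48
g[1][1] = 98.77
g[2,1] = -99.76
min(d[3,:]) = -44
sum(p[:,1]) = 31.230000000000004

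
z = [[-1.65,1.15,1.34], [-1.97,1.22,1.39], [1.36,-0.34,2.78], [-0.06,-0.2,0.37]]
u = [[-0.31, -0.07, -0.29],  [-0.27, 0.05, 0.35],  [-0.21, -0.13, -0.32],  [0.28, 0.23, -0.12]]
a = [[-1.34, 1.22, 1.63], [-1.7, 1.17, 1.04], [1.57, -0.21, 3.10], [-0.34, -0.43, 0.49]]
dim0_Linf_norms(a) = [1.7, 1.22, 3.1]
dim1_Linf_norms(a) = [1.63, 1.7, 3.1, 0.49]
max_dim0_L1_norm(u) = 1.08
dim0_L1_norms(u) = [1.07, 0.48, 1.08]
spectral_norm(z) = 3.69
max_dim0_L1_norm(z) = 5.88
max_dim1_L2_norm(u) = 0.44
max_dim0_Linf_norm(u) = 0.35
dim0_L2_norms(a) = [2.7, 1.76, 3.69]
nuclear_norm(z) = 7.00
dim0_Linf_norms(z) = [1.97, 1.22, 2.78]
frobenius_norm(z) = 4.80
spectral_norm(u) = 0.61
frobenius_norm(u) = 0.83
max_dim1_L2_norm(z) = 3.11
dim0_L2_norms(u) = [0.54, 0.28, 0.57]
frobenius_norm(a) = 4.89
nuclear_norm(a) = 7.46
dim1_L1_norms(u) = [0.67, 0.67, 0.66, 0.63]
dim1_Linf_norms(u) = [0.31, 0.35, 0.32, 0.28]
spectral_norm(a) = 3.75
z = a + u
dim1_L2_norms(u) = [0.43, 0.44, 0.4, 0.38]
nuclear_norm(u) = 1.33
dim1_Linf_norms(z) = [1.65, 1.97, 2.78, 0.37]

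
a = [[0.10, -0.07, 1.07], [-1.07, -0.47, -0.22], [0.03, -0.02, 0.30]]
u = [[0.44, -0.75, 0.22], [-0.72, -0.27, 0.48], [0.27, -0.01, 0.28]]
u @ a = [[0.85, 0.32, 0.7], [0.23, 0.17, -0.57], [0.05, -0.02, 0.38]]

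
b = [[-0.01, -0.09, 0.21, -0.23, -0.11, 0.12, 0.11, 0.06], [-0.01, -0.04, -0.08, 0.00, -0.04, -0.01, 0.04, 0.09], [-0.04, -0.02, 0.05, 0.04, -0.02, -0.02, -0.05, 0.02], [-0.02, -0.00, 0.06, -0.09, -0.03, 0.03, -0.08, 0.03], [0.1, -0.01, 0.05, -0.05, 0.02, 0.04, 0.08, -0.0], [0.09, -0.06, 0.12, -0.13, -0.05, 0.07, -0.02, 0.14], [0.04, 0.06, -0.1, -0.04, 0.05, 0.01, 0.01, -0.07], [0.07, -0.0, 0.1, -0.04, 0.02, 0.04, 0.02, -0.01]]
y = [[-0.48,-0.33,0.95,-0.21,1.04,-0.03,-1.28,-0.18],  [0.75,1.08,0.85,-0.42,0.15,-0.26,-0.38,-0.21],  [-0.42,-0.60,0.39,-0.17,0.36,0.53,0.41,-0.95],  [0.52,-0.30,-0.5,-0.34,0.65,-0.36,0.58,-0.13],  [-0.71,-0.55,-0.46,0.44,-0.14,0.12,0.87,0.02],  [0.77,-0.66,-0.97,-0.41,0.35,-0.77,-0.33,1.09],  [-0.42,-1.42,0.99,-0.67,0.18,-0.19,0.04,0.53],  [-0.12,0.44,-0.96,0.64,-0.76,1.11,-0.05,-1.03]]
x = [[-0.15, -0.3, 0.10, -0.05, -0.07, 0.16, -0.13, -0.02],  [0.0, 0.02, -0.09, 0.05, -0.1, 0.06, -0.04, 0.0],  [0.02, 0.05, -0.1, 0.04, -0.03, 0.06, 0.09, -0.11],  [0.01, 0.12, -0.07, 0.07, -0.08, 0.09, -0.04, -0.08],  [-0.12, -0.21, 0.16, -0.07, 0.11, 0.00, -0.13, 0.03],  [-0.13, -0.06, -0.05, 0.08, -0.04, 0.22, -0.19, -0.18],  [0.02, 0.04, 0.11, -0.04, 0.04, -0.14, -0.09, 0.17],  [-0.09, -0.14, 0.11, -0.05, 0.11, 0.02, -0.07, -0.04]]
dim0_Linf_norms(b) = [0.1, 0.09, 0.21, 0.23, 0.11, 0.12, 0.11, 0.14]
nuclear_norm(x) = 1.55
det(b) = 0.00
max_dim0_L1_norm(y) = 6.07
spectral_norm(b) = 0.48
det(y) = -0.00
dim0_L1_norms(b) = [0.38, 0.28, 0.77, 0.62, 0.34, 0.34, 0.41, 0.42]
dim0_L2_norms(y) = [1.59, 2.16, 2.25, 1.26, 1.55, 1.53, 1.78, 1.88]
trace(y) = -1.25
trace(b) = 0.00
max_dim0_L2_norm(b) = 0.31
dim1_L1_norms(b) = [0.94, 0.31, 0.26, 0.34, 0.35, 0.68, 0.38, 0.3]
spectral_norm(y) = 3.03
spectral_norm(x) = 0.60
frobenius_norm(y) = 5.03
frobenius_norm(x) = 0.83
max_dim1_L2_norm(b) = 0.38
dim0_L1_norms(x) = [0.54, 0.94, 0.79, 0.45, 0.58, 0.75, 0.78, 0.63]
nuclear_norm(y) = 11.40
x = b @ y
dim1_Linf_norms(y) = [1.28, 1.08, 0.95, 0.65, 0.87, 1.09, 1.42, 1.11]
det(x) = 0.00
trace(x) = 0.04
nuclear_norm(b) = 1.13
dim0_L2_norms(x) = [0.25, 0.42, 0.29, 0.16, 0.22, 0.33, 0.31, 0.29]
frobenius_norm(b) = 0.58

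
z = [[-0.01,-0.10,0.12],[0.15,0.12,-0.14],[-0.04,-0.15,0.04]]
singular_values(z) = [0.31, 0.09, 0.07]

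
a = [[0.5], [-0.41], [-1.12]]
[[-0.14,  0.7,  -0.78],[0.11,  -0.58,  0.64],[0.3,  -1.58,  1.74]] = a@[[-0.27, 1.41, -1.55]]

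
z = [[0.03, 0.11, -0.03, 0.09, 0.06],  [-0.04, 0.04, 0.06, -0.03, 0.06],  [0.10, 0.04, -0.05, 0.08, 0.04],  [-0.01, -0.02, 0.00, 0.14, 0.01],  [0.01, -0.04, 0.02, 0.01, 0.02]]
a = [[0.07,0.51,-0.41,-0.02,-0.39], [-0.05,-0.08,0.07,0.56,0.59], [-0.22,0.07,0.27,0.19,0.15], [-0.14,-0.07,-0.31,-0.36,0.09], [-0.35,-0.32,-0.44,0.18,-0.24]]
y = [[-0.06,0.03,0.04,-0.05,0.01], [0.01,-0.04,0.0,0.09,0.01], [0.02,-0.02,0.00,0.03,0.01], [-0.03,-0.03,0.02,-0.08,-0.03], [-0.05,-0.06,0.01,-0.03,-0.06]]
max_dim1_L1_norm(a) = 1.53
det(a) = 0.05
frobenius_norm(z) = 0.29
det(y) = 0.00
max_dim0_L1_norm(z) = 0.35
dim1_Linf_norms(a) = [0.51, 0.59, 0.27, 0.36, 0.44]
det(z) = 0.00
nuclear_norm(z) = 0.52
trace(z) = 0.18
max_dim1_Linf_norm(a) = 0.59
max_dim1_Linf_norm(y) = 0.09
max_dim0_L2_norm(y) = 0.14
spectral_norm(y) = 0.16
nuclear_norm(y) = 0.35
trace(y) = -0.24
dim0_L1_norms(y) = [0.17, 0.18, 0.07, 0.28, 0.12]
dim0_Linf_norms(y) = [0.06, 0.06, 0.04, 0.09, 0.06]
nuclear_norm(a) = 3.05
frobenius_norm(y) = 0.20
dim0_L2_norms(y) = [0.09, 0.09, 0.05, 0.14, 0.07]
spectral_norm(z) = 0.22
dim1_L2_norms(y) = [0.09, 0.1, 0.04, 0.1, 0.1]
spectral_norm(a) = 1.05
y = a @ z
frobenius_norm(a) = 1.49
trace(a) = -0.34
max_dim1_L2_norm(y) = 0.1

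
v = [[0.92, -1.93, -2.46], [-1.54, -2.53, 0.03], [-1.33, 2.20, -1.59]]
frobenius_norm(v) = 5.34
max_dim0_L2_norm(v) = 3.87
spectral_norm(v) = 3.90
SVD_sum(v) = [[0.19, -2.35, -0.42], [0.19, -2.31, -0.41], [-0.16, 1.95, 0.35]] + [[0.03, 0.37, -2.06], [-0.01, -0.09, 0.49], [0.03, 0.34, -1.9]] + [[0.70, 0.05, 0.02], [-1.72, -0.13, -0.05], [-1.2, -0.09, -0.03]]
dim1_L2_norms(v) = [3.26, 2.96, 3.02]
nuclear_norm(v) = 9.02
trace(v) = -3.20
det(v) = 25.06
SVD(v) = [[-0.61, 0.72, -0.32], [-0.6, -0.17, 0.78], [0.51, 0.67, 0.54]] @ diag([3.904034464432204, 2.89350201638415, 2.2179857938468404]) @ [[-0.08, 0.98, 0.18], [0.01, 0.18, -0.98], [-1.0, -0.08, -0.03]]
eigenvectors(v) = [[0.87+0.00j, 0.24+0.31j, 0.24-0.31j], [-0.26+0.00j, (-0.29+0.49j), (-0.29-0.49j)], [-0.41+0.00j, 0.72+0.00j, 0.72-0.00j]]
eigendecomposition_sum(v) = [[1.82+0.00j, -1.13+0.00j, (-1.06+0j)], [-0.54-0.00j, (0.34-0j), 0.32-0.00j], [(-0.85-0j), (0.53-0j), (0.5-0j)]] + [[-0.45+0.19j, (-0.4+0.89j), (-0.7-0.17j)], [(-0.5-0.52j), -1.43-0.08j, -0.14-1.05j], [-0.24+0.87j, (0.84+1.6j), -1.04+0.83j]] + [[(-0.45-0.19j), -0.40-0.89j, -0.70+0.17j], [-0.50+0.52j, (-1.43+0.08j), (-0.14+1.05j)], [-0.24-0.87j, (0.84-1.6j), -1.04-0.83j]]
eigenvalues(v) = [(2.65+0j), (-2.93+0.94j), (-2.93-0.94j)]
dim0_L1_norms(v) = [3.79, 6.66, 4.08]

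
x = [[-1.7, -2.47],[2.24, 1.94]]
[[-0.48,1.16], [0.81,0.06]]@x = [[3.41,3.44], [-1.24,-1.88]]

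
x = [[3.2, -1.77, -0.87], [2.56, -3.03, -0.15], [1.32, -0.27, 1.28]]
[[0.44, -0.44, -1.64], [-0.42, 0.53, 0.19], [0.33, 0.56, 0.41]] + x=[[3.64, -2.21, -2.51], [2.14, -2.50, 0.04], [1.65, 0.29, 1.69]]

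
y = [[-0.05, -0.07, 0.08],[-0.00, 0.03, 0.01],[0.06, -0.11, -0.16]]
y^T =[[-0.05, -0.0, 0.06], [-0.07, 0.03, -0.11], [0.08, 0.01, -0.16]]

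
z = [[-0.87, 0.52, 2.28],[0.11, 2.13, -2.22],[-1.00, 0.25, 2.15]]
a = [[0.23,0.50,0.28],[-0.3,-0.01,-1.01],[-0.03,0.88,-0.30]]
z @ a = [[-0.42,1.57,-1.45], [-0.55,-1.92,-1.45], [-0.37,1.39,-1.18]]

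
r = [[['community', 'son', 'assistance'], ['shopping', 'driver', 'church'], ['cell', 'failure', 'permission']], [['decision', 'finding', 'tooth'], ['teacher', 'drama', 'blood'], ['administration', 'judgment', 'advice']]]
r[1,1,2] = 'blood'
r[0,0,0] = 'community'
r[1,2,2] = 'advice'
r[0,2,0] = 'cell'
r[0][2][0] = 'cell'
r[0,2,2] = 'permission'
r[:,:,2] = [['assistance', 'church', 'permission'], ['tooth', 'blood', 'advice']]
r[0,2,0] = 'cell'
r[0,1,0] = 'shopping'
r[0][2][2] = 'permission'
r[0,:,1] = ['son', 'driver', 'failure']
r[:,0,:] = [['community', 'son', 'assistance'], ['decision', 'finding', 'tooth']]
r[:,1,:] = [['shopping', 'driver', 'church'], ['teacher', 'drama', 'blood']]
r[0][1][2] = 'church'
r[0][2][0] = 'cell'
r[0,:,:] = [['community', 'son', 'assistance'], ['shopping', 'driver', 'church'], ['cell', 'failure', 'permission']]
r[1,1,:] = ['teacher', 'drama', 'blood']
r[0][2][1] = 'failure'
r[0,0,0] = 'community'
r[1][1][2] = 'blood'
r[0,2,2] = 'permission'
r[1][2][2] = 'advice'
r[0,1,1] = 'driver'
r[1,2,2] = 'advice'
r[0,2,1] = 'failure'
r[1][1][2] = 'blood'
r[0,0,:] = ['community', 'son', 'assistance']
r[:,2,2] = ['permission', 'advice']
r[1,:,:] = [['decision', 'finding', 'tooth'], ['teacher', 'drama', 'blood'], ['administration', 'judgment', 'advice']]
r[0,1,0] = 'shopping'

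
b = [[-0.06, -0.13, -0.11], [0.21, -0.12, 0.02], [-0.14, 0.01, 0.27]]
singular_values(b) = [0.33, 0.22, 0.15]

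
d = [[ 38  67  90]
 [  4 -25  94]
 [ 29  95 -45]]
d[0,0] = 38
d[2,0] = 29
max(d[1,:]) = 94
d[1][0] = 4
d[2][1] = 95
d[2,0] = 29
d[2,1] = 95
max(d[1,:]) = 94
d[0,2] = 90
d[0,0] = 38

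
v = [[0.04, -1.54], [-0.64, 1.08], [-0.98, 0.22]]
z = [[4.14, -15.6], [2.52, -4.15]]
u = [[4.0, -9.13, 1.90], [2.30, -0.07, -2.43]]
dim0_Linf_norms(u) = [4.0, 9.13, 2.43]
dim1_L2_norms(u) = [10.15, 3.35]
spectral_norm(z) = 16.80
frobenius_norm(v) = 2.23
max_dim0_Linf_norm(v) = 1.54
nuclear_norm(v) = 2.99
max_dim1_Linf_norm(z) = 15.6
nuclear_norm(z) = 18.12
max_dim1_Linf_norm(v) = 1.54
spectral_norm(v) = 1.99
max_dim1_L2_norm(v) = 1.54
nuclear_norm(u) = 13.46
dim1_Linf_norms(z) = [15.6, 4.15]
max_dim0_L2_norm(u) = 9.13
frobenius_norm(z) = 16.85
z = u @ v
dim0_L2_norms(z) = [4.85, 16.14]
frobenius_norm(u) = 10.68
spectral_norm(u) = 10.16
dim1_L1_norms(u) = [15.03, 4.8]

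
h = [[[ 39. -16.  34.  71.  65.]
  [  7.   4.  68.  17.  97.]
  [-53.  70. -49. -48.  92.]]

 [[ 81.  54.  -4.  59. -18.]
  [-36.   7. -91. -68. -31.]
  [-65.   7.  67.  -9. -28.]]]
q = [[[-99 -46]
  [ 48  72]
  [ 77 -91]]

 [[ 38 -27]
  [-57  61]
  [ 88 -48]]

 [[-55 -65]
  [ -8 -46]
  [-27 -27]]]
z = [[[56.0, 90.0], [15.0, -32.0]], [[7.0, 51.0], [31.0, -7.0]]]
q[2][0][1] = -65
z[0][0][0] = 56.0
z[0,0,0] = 56.0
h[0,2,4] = 92.0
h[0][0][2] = 34.0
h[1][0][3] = 59.0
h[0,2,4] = 92.0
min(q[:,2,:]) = -91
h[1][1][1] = 7.0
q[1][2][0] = 88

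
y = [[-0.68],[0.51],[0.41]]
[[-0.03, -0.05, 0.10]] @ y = [[0.04]]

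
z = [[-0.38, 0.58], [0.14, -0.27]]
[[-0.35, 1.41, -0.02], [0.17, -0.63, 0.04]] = z @ [[-0.27, -0.75, -0.95], [-0.78, 1.94, -0.65]]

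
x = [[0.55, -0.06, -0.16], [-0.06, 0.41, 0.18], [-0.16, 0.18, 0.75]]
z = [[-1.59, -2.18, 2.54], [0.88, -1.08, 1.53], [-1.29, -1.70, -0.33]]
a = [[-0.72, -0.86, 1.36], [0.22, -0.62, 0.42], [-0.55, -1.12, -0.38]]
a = x @ z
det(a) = -1.18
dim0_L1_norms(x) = [0.77, 0.65, 1.09]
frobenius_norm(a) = 2.33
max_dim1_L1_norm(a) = 2.94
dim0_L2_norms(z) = [2.23, 2.97, 2.98]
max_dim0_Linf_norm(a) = 1.36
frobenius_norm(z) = 4.76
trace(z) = -3.00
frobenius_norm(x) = 1.08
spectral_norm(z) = 4.18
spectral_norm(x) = 0.91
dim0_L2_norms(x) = [0.58, 0.45, 0.79]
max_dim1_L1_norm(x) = 1.09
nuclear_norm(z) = 7.22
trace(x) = 1.71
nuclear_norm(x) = 1.71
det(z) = -8.37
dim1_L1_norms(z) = [6.31, 3.49, 3.32]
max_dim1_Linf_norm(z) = 2.54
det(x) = 0.14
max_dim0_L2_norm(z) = 2.98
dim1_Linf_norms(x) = [0.55, 0.41, 0.75]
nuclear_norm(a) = 3.63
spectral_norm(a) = 1.96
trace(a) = -1.72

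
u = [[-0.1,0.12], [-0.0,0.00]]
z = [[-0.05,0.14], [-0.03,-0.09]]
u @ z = [[0.00, -0.02],[0.00, 0.00]]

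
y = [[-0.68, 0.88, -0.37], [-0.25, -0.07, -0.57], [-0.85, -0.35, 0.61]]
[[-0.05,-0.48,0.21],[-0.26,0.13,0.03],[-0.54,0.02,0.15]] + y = [[-0.73, 0.40, -0.16], [-0.51, 0.06, -0.54], [-1.39, -0.33, 0.76]]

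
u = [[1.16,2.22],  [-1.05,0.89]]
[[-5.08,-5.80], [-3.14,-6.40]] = u @ [[0.73, 2.69], [-2.67, -4.02]]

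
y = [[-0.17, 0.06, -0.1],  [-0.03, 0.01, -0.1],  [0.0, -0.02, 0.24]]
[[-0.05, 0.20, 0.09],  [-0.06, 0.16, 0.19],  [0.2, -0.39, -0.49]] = y @ [[-1.01, -0.11, 0.45], [-2.56, 0.34, -0.73], [0.64, -1.58, -2.10]]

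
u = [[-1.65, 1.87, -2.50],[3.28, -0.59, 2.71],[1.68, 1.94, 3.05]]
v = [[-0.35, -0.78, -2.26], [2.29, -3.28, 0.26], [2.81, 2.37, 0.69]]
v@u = [[-5.78, -4.58, -8.13],[-14.10, 6.72, -13.82],[4.30, 5.2, 1.5]]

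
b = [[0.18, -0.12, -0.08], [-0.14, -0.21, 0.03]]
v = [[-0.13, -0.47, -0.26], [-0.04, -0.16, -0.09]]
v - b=[[-0.31, -0.35, -0.18], [0.1, 0.05, -0.12]]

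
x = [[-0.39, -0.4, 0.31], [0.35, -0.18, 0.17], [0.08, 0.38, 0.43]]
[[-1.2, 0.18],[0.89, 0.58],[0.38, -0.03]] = x@[[2.72, 0.91], [0.38, -0.91], [0.05, 0.56]]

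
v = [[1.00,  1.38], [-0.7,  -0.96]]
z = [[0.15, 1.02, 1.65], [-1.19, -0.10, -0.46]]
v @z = [[-1.49, 0.88, 1.02], [1.04, -0.62, -0.71]]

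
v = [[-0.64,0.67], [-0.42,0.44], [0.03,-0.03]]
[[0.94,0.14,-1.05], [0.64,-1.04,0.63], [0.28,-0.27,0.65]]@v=[[-0.69, 0.72], [0.05, -0.05], [-0.05, 0.05]]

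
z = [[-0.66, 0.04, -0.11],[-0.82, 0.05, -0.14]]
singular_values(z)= [1.07, 0.0]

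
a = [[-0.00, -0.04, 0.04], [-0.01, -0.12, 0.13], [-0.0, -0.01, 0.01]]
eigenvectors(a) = [[0.31, -0.96, 0.58], [0.95, -0.18, 0.58], [0.08, -0.24, 0.58]]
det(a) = 0.00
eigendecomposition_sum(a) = [[-0.0,-0.04,0.04], [-0.01,-0.12,0.13], [-0.0,-0.01,0.01]] + [[0.00, -0.0, -0.0],[0.0, -0.0, -0.0],[0.00, -0.00, -0.00]] + [[0.00, 0.0, -0.0], [0.00, 0.00, -0.0], [0.00, 0.00, -0.0]]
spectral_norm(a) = 0.19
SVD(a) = [[-0.30, 0.92, -0.24], [-0.95, -0.31, -0.00], [-0.08, 0.23, 0.97]] @ diag([0.18650828038109654, 0.003829014140257265, 4.262830661503315e-19]) @ [[0.05,0.68,-0.73], [0.81,-0.45,-0.36], [0.58,0.58,0.58]]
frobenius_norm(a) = 0.19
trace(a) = -0.11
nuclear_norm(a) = 0.19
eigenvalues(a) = [-0.11, 0.0, -0.0]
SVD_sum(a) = [[-0.0, -0.04, 0.04], [-0.01, -0.12, 0.13], [-0.00, -0.01, 0.01]] + [[0.0, -0.00, -0.00], [-0.0, 0.0, 0.0], [0.00, -0.0, -0.00]] + [[-0.00,-0.00,-0.00], [-0.0,-0.00,-0.00], [0.00,0.00,0.0]]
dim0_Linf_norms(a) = [0.01, 0.12, 0.13]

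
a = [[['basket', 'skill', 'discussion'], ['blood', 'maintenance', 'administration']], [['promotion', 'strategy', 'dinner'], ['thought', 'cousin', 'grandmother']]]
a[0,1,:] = ['blood', 'maintenance', 'administration']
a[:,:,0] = [['basket', 'blood'], ['promotion', 'thought']]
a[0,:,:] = [['basket', 'skill', 'discussion'], ['blood', 'maintenance', 'administration']]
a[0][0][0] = 'basket'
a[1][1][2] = 'grandmother'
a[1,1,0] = 'thought'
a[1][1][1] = 'cousin'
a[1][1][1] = 'cousin'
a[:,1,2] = ['administration', 'grandmother']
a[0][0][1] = 'skill'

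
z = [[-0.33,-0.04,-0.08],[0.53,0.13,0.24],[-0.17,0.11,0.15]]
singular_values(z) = [0.69, 0.25, 0.0]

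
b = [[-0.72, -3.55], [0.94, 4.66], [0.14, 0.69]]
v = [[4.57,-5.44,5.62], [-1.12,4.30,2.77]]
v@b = [[-7.62, -37.70],[5.24, 25.93]]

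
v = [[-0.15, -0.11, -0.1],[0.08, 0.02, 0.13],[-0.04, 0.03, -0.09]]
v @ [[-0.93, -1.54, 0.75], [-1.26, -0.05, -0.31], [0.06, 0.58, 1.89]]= [[0.27,0.18,-0.27],[-0.09,-0.05,0.3],[-0.01,0.01,-0.21]]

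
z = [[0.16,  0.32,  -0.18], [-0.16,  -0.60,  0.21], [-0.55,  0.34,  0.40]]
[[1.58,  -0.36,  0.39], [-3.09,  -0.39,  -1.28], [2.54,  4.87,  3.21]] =z @ [[-3.86, -4.78, -3.74], [5.04, 3.0, 3.19], [-3.24, 3.06, 0.16]]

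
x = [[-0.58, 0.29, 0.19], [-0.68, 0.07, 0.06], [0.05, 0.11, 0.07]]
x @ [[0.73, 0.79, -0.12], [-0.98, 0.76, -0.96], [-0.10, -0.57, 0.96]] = [[-0.73, -0.35, -0.03], [-0.57, -0.52, 0.07], [-0.08, 0.08, -0.04]]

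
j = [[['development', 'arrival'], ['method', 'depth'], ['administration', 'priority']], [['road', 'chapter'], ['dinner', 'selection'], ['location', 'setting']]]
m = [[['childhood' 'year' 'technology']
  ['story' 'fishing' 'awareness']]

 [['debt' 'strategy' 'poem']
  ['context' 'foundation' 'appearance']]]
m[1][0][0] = 'debt'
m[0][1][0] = 'story'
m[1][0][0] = 'debt'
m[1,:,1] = ['strategy', 'foundation']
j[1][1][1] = 'selection'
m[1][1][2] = 'appearance'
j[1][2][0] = 'location'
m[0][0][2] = 'technology'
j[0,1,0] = 'method'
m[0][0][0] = 'childhood'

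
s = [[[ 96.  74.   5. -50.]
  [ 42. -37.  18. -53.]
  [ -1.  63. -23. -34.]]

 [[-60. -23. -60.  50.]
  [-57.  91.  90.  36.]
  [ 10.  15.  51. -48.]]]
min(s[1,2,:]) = -48.0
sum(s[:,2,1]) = 78.0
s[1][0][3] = 50.0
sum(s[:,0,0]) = 36.0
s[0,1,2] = 18.0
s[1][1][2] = 90.0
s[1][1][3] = 36.0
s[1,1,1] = 91.0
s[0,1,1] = -37.0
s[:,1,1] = [-37.0, 91.0]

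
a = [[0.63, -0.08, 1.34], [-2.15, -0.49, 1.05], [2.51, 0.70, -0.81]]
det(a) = -0.653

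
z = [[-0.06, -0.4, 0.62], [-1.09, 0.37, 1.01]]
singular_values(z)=[1.58, 0.63]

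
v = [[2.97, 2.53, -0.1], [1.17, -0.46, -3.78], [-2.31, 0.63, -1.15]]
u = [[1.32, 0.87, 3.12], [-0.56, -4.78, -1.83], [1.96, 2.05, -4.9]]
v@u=[[2.31, -9.71, 5.13],[-5.61, -4.53, 23.01],[-5.66, -7.38, -2.73]]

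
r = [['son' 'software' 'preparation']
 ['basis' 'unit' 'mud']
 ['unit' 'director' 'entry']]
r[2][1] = 'director'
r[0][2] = 'preparation'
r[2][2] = 'entry'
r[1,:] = ['basis', 'unit', 'mud']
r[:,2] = ['preparation', 'mud', 'entry']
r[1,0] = 'basis'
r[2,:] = ['unit', 'director', 'entry']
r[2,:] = ['unit', 'director', 'entry']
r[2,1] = 'director'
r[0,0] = 'son'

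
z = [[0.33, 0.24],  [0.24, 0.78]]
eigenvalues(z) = [0.23, 0.88]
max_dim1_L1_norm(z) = 1.02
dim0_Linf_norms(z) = [0.33, 0.78]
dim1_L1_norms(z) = [0.57, 1.02]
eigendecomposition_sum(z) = [[0.19, -0.08], [-0.08, 0.04]] + [[0.14,0.32], [0.32,0.74]]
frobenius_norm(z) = 0.91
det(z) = 0.20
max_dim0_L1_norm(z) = 1.02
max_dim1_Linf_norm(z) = 0.78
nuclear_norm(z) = 1.11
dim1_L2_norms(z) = [0.41, 0.82]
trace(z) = 1.11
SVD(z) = [[0.40, 0.92], [0.92, -0.40]] @ diag([0.8839756829919198, 0.22602431700808034]) @ [[0.4,0.92], [0.92,-0.40]]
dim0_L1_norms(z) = [0.57, 1.02]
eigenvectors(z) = [[-0.92, -0.4], [0.4, -0.92]]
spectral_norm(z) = 0.88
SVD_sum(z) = [[0.14, 0.32],[0.32, 0.74]] + [[0.19,-0.08], [-0.08,0.04]]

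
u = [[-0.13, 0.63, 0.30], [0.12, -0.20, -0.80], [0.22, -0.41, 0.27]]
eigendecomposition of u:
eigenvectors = [[0.71, -0.89, -0.33],[-0.61, -0.46, -0.69],[-0.37, 0.08, 0.64]]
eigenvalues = [-0.83, 0.17, 0.6]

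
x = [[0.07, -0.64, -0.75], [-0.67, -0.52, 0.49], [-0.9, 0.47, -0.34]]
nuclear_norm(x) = 3.03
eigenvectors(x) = [[-0.69, 0.51, 0.2], [0.45, -0.16, -0.6], [0.57, 0.85, 0.78]]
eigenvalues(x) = [1.12, -0.97, -0.93]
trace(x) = -0.79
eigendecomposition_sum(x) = [[0.56, -0.33, -0.4], [-0.37, 0.22, 0.26], [-0.47, 0.28, 0.33]] + [[-0.66, -0.62, -0.3], [0.21, 0.20, 0.10], [-1.10, -1.04, -0.51]] + [[0.17, 0.32, -0.04], [-0.51, -0.94, 0.13], [0.67, 1.23, -0.17]]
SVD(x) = [[-0.37, -0.92, -0.12],[0.50, -0.09, -0.86],[0.78, -0.38, 0.49]] @ diag([1.1489534004173394, 0.9616724869895874, 0.9154190906009635]) @ [[-0.93, 0.30, 0.22], [0.35, 0.48, 0.81], [0.14, 0.83, -0.55]]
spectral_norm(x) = 1.15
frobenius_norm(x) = 1.76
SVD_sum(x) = [[0.39,-0.13,-0.09], [-0.53,0.17,0.13], [-0.84,0.27,0.20]] + [[-0.31, -0.42, -0.72], [-0.03, -0.04, -0.07], [-0.13, -0.17, -0.29]] + [[-0.01,-0.09,0.06], [-0.11,-0.65,0.43], [0.06,0.37,-0.25]]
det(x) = 1.01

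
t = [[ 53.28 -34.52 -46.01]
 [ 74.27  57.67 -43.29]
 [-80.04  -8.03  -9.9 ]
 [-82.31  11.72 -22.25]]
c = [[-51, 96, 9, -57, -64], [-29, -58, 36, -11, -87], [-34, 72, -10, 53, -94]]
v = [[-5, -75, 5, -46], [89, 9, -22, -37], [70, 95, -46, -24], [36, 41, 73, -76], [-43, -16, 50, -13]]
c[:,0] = [-51, -29, -34]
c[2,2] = -10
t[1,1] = 57.67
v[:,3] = [-46, -37, -24, -76, -13]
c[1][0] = -29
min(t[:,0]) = -82.31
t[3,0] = -82.31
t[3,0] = -82.31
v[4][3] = -13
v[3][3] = -76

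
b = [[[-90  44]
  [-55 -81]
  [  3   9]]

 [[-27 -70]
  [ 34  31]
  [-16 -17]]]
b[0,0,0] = -90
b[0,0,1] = 44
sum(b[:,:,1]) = -84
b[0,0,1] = 44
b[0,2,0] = 3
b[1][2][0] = -16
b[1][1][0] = 34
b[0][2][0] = 3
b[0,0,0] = -90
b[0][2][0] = 3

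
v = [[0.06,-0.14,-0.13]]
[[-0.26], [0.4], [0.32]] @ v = [[-0.02, 0.04, 0.03], [0.02, -0.06, -0.05], [0.02, -0.04, -0.04]]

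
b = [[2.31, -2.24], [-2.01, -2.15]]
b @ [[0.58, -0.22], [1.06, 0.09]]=[[-1.03, -0.71],[-3.44, 0.25]]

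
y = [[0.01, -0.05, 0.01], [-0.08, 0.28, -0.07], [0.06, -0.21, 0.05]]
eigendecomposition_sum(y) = [[0.01+0.00j, (-0.05+0j), 0.01+0.00j], [(-0.08+0j), 0.28+0.00j, (-0.07+0j)], [0.06+0.00j, (-0.21+0j), (0.05+0j)]] + [[-0.00-0.00j, -0.00-0.00j, (-0-0.01j)], [(-0-0j), -0.00-0.00j, -0.00-0.00j], [0.00+0.00j, (-0+0j), (-0+0j)]] + [[(-0+0j), -0.00+0.00j, (-0+0.01j)], [(-0+0j), (-0+0j), (-0+0j)], [0.00-0.00j, (-0-0j), (-0-0j)]]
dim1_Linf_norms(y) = [0.05, 0.28, 0.21]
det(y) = 0.00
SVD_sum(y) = [[0.01, -0.05, 0.01], [-0.08, 0.28, -0.07], [0.06, -0.21, 0.05]] + [[-0.0, -0.00, -0.00], [-0.0, -0.00, -0.00], [-0.0, -0.00, -0.00]] + [[-0.00, 0.00, 0.0], [0.00, -0.0, -0.00], [0.0, -0.00, -0.00]]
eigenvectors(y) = [[(-0.14+0j),(0.86+0j),0.86-0.00j], [(0.79+0j),0.13-0.05j,0.13+0.05j], [(-0.59+0j),(-0.45-0.18j),-0.45+0.18j]]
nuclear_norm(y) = 0.38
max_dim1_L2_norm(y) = 0.3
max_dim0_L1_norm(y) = 0.54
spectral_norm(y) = 0.38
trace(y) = 0.34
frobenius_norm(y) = 0.38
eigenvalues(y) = [(0.35+0j), (-0+0j), (-0-0j)]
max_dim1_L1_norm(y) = 0.43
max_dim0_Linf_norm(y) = 0.28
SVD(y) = [[-0.14,-0.97,-0.21], [0.79,-0.23,0.56], [-0.59,-0.09,0.8]] @ diag([0.3775921116606566, 0.0046068271420201005, 0.0017246319403453416]) @ [[-0.27, 0.94, -0.23], [0.8, 0.35, 0.49], [0.54, -0.05, -0.84]]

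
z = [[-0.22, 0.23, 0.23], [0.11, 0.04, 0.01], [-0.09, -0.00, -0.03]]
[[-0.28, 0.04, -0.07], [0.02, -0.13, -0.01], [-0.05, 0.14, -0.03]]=z @ [[0.49, -1.16, 0.1],[-0.78, 0.17, -0.75],[0.05, -1.09, 0.56]]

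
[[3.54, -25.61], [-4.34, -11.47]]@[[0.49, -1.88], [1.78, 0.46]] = [[-43.85, -18.44], [-22.54, 2.88]]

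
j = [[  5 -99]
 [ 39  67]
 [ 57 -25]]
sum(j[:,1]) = -57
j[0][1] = -99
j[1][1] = 67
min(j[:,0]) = 5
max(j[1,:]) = 67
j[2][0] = 57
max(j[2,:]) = 57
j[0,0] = 5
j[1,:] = [39, 67]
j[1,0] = 39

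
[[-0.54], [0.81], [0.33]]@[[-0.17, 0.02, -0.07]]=[[0.09, -0.01, 0.04], [-0.14, 0.02, -0.06], [-0.06, 0.01, -0.02]]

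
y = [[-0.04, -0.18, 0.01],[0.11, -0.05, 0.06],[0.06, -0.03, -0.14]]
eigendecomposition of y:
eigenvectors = [[(0.74+0j), (0.74-0j), -0.34+0.00j],[-0.00-0.62j, -0.00+0.62j, -0.17+0.00j],[(0.22-0.14j), (0.22+0.14j), (0.92+0j)]]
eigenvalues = [(-0.04+0.15j), (-0.04-0.15j), (-0.16+0j)]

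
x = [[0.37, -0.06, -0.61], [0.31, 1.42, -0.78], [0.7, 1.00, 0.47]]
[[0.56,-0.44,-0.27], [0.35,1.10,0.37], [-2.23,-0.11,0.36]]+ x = [[0.93, -0.5, -0.88], [0.66, 2.52, -0.41], [-1.53, 0.89, 0.83]]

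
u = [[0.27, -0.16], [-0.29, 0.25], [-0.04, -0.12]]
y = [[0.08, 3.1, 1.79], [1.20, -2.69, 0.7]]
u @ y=[[-0.17, 1.27, 0.37], [0.28, -1.57, -0.34], [-0.15, 0.20, -0.16]]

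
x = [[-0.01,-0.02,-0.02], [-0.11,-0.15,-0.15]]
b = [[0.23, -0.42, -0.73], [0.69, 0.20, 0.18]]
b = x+[[0.24, -0.40, -0.71], [0.80, 0.35, 0.33]]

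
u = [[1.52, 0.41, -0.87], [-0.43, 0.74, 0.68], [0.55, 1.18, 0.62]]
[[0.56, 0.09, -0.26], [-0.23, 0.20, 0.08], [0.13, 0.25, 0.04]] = u@[[0.42, -0.11, 0.04], [-0.11, 0.34, -0.14], [0.04, -0.14, 0.30]]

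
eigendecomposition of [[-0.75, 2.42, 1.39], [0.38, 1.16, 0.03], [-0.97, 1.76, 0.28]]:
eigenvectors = [[-0.33+0.60j, (-0.33-0.6j), 0.76+0.00j], [(0.13-0.06j), (0.13+0.06j), 0.61+0.00j], [(-0.71+0j), (-0.71-0j), (0.25+0j)]]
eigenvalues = [(-0.48+0.98j), (-0.48-0.98j), (1.65+0j)]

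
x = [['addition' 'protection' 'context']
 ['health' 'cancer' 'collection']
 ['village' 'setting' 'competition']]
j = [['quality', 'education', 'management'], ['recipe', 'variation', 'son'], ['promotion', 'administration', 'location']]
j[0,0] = 'quality'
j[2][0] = 'promotion'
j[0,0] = 'quality'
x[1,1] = 'cancer'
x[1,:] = ['health', 'cancer', 'collection']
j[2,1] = 'administration'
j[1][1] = 'variation'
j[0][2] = 'management'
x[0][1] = 'protection'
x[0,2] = 'context'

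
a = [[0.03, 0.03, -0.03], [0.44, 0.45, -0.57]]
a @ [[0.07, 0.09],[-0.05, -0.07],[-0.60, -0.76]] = [[0.02,  0.02], [0.35,  0.44]]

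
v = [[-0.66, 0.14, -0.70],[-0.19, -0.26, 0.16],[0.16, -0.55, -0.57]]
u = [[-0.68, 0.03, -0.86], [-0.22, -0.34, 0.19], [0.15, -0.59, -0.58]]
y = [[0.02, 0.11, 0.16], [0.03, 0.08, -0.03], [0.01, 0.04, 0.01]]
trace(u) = -1.60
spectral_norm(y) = 0.20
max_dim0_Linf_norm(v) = 0.7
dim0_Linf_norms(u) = [0.68, 0.59, 0.86]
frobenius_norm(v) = 1.31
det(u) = -0.37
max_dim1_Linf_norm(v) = 0.7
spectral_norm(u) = 1.19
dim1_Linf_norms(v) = [0.7, 0.26, 0.57]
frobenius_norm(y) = 0.22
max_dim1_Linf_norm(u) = 0.86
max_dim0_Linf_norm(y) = 0.16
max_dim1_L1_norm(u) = 1.57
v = y + u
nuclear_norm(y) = 0.29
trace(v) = -1.49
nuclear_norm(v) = 2.12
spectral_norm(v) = 1.03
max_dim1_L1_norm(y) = 0.29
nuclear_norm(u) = 2.34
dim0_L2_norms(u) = [0.73, 0.68, 1.05]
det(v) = -0.27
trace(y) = 0.11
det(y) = 0.00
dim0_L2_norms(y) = [0.04, 0.14, 0.16]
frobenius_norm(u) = 1.45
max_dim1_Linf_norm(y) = 0.16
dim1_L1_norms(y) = [0.29, 0.14, 0.06]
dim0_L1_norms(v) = [1.01, 0.95, 1.43]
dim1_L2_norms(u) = [1.1, 0.45, 0.84]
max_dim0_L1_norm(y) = 0.23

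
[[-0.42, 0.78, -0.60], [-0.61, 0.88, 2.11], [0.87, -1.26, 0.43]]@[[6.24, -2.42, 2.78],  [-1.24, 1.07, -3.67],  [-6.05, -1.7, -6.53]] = [[0.04,2.87,-0.11], [-17.66,-1.17,-18.7], [4.39,-4.18,4.23]]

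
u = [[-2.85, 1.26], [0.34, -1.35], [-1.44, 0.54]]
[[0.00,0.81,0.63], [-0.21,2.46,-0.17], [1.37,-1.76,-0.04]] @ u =[[-0.63,-0.75], [1.68,-3.68], [-4.45,4.08]]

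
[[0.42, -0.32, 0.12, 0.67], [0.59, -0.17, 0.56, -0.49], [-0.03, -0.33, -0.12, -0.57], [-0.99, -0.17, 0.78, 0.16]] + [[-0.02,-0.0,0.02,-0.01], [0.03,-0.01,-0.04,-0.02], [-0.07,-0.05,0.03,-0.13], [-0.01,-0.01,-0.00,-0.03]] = [[0.40, -0.32, 0.14, 0.66],[0.62, -0.18, 0.52, -0.51],[-0.1, -0.38, -0.09, -0.7],[-1.0, -0.18, 0.78, 0.13]]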